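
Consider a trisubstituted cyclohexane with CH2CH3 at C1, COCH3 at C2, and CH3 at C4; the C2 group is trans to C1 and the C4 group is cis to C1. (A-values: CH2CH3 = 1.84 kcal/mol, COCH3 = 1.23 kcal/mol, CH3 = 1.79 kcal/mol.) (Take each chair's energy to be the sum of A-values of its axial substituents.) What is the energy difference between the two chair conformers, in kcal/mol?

Chair I (ethyl axial, acetyl axial, methyl equatorial): E = 3.07 kcal/mol.
Chair II (ethyl equatorial, acetyl equatorial, methyl axial): E = 1.79 kcal/mol.
ΔE = 3.07 − 1.79 = 1.28 kcal/mol; chair II is more stable.

1.28 kcal/mol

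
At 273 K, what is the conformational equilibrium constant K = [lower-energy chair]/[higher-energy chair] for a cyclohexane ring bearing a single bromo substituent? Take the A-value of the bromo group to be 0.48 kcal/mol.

One chair has the bromo group axial (E = 0.48 kcal/mol) and the other has it equatorial (E = 0).
ΔG = 0.48 kcal/mol between the two chairs.
K = exp(ΔG/RT) with R = 1.987×10⁻³ kcal mol⁻¹ K⁻¹ and T = 273 K gives K ≈ 2.42.

K ≈ 2.42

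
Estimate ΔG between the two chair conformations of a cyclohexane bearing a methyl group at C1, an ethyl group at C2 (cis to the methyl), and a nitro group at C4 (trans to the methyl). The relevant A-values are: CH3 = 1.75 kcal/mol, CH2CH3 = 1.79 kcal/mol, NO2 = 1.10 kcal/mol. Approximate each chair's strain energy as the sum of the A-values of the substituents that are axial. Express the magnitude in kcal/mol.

Chair I (methyl axial, ethyl equatorial, nitro axial): E = 2.85 kcal/mol.
Chair II (methyl equatorial, ethyl axial, nitro equatorial): E = 1.79 kcal/mol.
ΔE = 2.85 − 1.79 = 1.06 kcal/mol; chair II is more stable.

1.06 kcal/mol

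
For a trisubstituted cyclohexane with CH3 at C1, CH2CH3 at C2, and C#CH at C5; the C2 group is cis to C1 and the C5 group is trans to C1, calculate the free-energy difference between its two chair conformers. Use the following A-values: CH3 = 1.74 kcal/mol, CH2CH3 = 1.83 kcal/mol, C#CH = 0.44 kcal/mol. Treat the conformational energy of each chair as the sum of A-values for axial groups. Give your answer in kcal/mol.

Chair I (methyl axial, ethyl equatorial, ethynyl equatorial): E = 1.74 kcal/mol.
Chair II (methyl equatorial, ethyl axial, ethynyl axial): E = 2.27 kcal/mol.
ΔE = 2.27 − 1.74 = 0.53 kcal/mol; chair I is more stable.

0.53 kcal/mol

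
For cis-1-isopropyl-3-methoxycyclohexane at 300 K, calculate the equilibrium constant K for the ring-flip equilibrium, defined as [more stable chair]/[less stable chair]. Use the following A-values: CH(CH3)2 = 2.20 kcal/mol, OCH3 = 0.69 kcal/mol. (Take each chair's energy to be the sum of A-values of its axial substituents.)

K ≈ 128

C1 and C3 have the same parity, so for the cis isomer the two substituents are e,e in one chair and a,a in the other.
Chair I (isopropyl axial, methoxy axial): E = 2.89 kcal/mol; chair II (isopropyl equatorial, methoxy equatorial): E = 0.00 kcal/mol.
ΔG = 2.89 kcal/mol between the two chairs.
K = exp(ΔG/RT) with R = 1.987×10⁻³ kcal mol⁻¹ K⁻¹ and T = 300 K gives K ≈ 128.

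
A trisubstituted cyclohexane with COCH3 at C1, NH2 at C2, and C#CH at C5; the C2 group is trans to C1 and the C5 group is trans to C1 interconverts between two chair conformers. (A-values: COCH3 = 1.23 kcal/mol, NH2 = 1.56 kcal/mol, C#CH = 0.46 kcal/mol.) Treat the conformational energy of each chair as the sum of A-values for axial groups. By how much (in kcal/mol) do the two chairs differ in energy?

2.33 kcal/mol

Chair I (acetyl axial, amino axial, ethynyl equatorial): E = 2.79 kcal/mol.
Chair II (acetyl equatorial, amino equatorial, ethynyl axial): E = 0.46 kcal/mol.
ΔE = 2.79 − 0.46 = 2.33 kcal/mol; chair II is more stable.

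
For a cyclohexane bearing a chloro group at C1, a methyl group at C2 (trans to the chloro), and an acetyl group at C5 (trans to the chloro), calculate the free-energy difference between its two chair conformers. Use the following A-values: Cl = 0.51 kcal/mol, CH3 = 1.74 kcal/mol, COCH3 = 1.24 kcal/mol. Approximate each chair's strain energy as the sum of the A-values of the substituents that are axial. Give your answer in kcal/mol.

1.01 kcal/mol

Chair I (chloro axial, methyl axial, acetyl equatorial): E = 2.25 kcal/mol.
Chair II (chloro equatorial, methyl equatorial, acetyl axial): E = 1.24 kcal/mol.
ΔE = 2.25 − 1.24 = 1.01 kcal/mol; chair II is more stable.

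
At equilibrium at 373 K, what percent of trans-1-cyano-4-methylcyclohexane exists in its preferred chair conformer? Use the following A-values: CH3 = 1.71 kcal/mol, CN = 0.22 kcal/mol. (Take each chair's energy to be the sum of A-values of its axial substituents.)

C1 and C4 have opposite parity, so for the trans isomer the two substituents are e,e in one chair and a,a in the other.
Chair I (methyl axial, cyano axial): E = 1.93 kcal/mol; chair II (methyl equatorial, cyano equatorial): E = 0.00 kcal/mol.
ΔG = 1.93 kcal/mol between the two chairs.
K = exp(ΔG/RT) with R = 1.987×10⁻³ kcal mol⁻¹ K⁻¹ and T = 373 K gives K ≈ 13.5.
Fraction in the lower-energy chair = K/(K+1) = 93.1%.

93.1%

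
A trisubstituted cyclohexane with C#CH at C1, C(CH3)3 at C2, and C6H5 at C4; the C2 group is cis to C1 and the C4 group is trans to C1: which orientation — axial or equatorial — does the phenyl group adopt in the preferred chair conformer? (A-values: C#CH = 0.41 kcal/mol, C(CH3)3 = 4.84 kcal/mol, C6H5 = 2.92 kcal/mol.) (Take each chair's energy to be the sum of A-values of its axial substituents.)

Chair I (ethynyl axial, tert-butyl equatorial, phenyl axial): E = 3.33 kcal/mol.
Chair II (ethynyl equatorial, tert-butyl axial, phenyl equatorial): E = 4.84 kcal/mol.
Chair I is the more stable (lower-energy) conformer, and in that chair the phenyl group is axial.

axial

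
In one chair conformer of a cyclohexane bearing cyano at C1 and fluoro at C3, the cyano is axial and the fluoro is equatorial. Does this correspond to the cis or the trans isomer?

C1 and C3 have the same parity, so their axial bonds point in the same direction.
With same-parity carbons, two substituents on the same face are both axial or both equatorial; opposite faces give one of each.
Here the groups are axial/equatorial → opposite face → trans.

trans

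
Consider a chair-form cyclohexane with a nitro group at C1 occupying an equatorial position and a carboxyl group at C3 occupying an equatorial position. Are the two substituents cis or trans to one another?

C1 and C3 have the same parity, so their axial bonds point in the same direction.
With same-parity carbons, two substituents on the same face are both axial or both equatorial; opposite faces give one of each.
Here the groups are equatorial/equatorial → same face → cis.

cis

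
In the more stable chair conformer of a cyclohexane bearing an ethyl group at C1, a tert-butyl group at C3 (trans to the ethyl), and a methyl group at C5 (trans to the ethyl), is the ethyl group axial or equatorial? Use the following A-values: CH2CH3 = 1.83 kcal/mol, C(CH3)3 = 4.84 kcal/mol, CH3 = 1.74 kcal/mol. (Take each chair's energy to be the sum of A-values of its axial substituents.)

axial

Chair I (ethyl axial, tert-butyl equatorial, methyl equatorial): E = 1.83 kcal/mol.
Chair II (ethyl equatorial, tert-butyl axial, methyl axial): E = 6.58 kcal/mol.
Chair I is the more stable (lower-energy) conformer, and in that chair the ethyl group is axial.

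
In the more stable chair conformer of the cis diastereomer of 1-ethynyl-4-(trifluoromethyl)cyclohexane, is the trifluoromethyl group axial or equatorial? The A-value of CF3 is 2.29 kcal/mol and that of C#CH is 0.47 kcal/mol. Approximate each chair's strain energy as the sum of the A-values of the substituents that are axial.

C1 and C4 have opposite parity, so for the cis isomer the two substituents are one axial and one equatorial in each chair.
Chair I (trifluoromethyl axial, ethynyl equatorial): E = 2.29 kcal/mol.
Chair II (trifluoromethyl equatorial, ethynyl axial): E = 0.47 kcal/mol.
Chair II is the more stable (lower-energy) conformer, and in that chair the trifluoromethyl group is equatorial.

equatorial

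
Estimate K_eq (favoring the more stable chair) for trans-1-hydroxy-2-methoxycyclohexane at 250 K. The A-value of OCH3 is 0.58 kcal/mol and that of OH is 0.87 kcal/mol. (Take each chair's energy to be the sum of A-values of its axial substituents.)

C1 and C2 have opposite parity, so for the trans isomer the two substituents are e,e in one chair and a,a in the other.
Chair I (methoxy axial, hydroxyl axial): E = 1.45 kcal/mol; chair II (methoxy equatorial, hydroxyl equatorial): E = 0.00 kcal/mol.
ΔG = 1.45 kcal/mol between the two chairs.
K = exp(ΔG/RT) with R = 1.987×10⁻³ kcal mol⁻¹ K⁻¹ and T = 250 K gives K ≈ 18.5.

K ≈ 18.5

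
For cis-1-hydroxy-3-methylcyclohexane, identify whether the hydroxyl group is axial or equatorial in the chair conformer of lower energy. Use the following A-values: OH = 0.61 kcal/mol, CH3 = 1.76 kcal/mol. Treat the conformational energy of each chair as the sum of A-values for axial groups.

C1 and C3 have the same parity, so for the cis isomer the two substituents are e,e in one chair and a,a in the other.
Chair I (hydroxyl axial, methyl axial): E = 2.37 kcal/mol.
Chair II (hydroxyl equatorial, methyl equatorial): E = 0.00 kcal/mol.
Chair II is the more stable (lower-energy) conformer, and in that chair the hydroxyl group is equatorial.

equatorial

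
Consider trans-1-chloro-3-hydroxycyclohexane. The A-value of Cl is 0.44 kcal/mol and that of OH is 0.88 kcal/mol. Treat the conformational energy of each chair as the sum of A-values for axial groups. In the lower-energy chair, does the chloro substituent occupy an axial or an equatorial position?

C1 and C3 have the same parity, so for the trans isomer the two substituents are one axial and one equatorial in each chair.
Chair I (chloro axial, hydroxyl equatorial): E = 0.44 kcal/mol.
Chair II (chloro equatorial, hydroxyl axial): E = 0.88 kcal/mol.
Chair I is the more stable (lower-energy) conformer, and in that chair the chloro group is axial.

axial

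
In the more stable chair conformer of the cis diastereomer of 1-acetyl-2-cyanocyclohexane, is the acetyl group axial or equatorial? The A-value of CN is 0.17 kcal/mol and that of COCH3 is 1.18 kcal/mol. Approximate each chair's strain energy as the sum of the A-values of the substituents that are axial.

C1 and C2 have opposite parity, so for the cis isomer the two substituents are one axial and one equatorial in each chair.
Chair I (cyano axial, acetyl equatorial): E = 0.17 kcal/mol.
Chair II (cyano equatorial, acetyl axial): E = 1.18 kcal/mol.
Chair I is the more stable (lower-energy) conformer, and in that chair the acetyl group is equatorial.

equatorial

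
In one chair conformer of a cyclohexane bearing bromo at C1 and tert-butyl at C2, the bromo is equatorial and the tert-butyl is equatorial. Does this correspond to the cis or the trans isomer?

trans

C1 and C2 have opposite parity, so their axial bonds point in opposite directions.
With opposite-parity carbons, two substituents on the same face are one axial and one equatorial; opposite faces give both axial or both equatorial.
Here the groups are equatorial/equatorial → opposite face → trans.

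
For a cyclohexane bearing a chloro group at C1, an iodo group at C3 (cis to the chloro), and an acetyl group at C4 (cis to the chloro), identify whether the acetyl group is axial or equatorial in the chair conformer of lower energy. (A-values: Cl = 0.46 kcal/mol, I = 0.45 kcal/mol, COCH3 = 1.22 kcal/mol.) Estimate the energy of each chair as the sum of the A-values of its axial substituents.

Chair I (chloro axial, iodo axial, acetyl equatorial): E = 0.91 kcal/mol.
Chair II (chloro equatorial, iodo equatorial, acetyl axial): E = 1.22 kcal/mol.
Chair I is the more stable (lower-energy) conformer, and in that chair the acetyl group is equatorial.

equatorial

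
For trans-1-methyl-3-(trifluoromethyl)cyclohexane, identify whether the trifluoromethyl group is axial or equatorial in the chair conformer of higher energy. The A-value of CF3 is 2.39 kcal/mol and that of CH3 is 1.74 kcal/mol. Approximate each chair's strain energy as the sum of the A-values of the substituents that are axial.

C1 and C3 have the same parity, so for the trans isomer the two substituents are one axial and one equatorial in each chair.
Chair I (trifluoromethyl axial, methyl equatorial): E = 2.39 kcal/mol.
Chair II (trifluoromethyl equatorial, methyl axial): E = 1.74 kcal/mol.
Chair I is the less stable (higher-energy) conformer, and in that chair the trifluoromethyl group is axial.

axial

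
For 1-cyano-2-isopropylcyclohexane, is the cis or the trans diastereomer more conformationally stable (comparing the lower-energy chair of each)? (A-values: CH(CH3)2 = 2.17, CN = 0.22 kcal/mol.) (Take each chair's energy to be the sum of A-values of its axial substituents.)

trans

At 1,2 positions (parity opposite): cis → (a,e or e,a); trans → (e,e or a,a).
Best chair for cis: E = 0.22 kcal/mol; best chair for trans: E = 0.00 kcal/mol.
The trans isomer is lower by 0.22 kcal/mol.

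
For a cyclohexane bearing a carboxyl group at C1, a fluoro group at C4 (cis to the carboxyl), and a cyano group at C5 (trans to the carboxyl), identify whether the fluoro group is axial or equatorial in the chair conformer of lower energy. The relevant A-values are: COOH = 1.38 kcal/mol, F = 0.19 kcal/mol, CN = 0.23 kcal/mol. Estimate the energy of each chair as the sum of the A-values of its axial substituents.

Chair I (carboxyl axial, fluoro equatorial, cyano equatorial): E = 1.38 kcal/mol.
Chair II (carboxyl equatorial, fluoro axial, cyano axial): E = 0.42 kcal/mol.
Chair II is the more stable (lower-energy) conformer, and in that chair the fluoro group is axial.

axial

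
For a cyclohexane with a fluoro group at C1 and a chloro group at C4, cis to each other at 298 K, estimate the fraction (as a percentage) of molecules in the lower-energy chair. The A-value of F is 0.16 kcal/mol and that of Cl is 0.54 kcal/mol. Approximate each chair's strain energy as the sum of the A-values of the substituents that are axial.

C1 and C4 have opposite parity, so for the cis isomer the two substituents are one axial and one equatorial in each chair.
Chair I (fluoro axial, chloro equatorial): E = 0.16 kcal/mol; chair II (fluoro equatorial, chloro axial): E = 0.54 kcal/mol.
ΔG = 0.38 kcal/mol between the two chairs.
K = exp(ΔG/RT) with R = 1.987×10⁻³ kcal mol⁻¹ K⁻¹ and T = 298 K gives K ≈ 1.9.
Fraction in the lower-energy chair = K/(K+1) = 65.5%.

65.5%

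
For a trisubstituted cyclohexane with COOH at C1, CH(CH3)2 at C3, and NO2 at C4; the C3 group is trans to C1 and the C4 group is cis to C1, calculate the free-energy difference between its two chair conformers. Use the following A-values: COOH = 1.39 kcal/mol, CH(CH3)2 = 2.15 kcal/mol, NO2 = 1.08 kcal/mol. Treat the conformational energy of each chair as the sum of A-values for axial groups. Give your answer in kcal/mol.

1.84 kcal/mol

Chair I (carboxyl axial, isopropyl equatorial, nitro equatorial): E = 1.39 kcal/mol.
Chair II (carboxyl equatorial, isopropyl axial, nitro axial): E = 3.23 kcal/mol.
ΔE = 3.23 − 1.39 = 1.84 kcal/mol; chair I is more stable.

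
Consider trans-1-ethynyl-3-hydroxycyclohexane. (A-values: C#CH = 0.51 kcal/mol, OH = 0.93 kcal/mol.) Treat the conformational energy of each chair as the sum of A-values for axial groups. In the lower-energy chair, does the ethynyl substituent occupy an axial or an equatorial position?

C1 and C3 have the same parity, so for the trans isomer the two substituents are one axial and one equatorial in each chair.
Chair I (ethynyl axial, hydroxyl equatorial): E = 0.51 kcal/mol.
Chair II (ethynyl equatorial, hydroxyl axial): E = 0.93 kcal/mol.
Chair I is the more stable (lower-energy) conformer, and in that chair the ethynyl group is axial.

axial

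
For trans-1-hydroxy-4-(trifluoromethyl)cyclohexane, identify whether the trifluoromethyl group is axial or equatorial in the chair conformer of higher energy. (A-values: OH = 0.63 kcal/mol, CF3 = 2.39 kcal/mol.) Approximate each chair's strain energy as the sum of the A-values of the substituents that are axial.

C1 and C4 have opposite parity, so for the trans isomer the two substituents are e,e in one chair and a,a in the other.
Chair I (hydroxyl axial, trifluoromethyl axial): E = 3.02 kcal/mol.
Chair II (hydroxyl equatorial, trifluoromethyl equatorial): E = 0.00 kcal/mol.
Chair I is the less stable (higher-energy) conformer, and in that chair the trifluoromethyl group is axial.

axial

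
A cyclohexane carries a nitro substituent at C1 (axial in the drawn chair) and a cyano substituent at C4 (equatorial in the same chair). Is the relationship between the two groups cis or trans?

cis

C1 and C4 have opposite parity, so their axial bonds point in opposite directions.
With opposite-parity carbons, two substituents on the same face are one axial and one equatorial; opposite faces give both axial or both equatorial.
Here the groups are axial/equatorial → same face → cis.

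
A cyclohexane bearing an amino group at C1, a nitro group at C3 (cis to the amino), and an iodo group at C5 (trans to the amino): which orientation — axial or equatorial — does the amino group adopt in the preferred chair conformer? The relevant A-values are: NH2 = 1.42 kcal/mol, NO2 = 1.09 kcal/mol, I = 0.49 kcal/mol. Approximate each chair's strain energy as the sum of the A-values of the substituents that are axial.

equatorial

Chair I (amino axial, nitro axial, iodo equatorial): E = 2.51 kcal/mol.
Chair II (amino equatorial, nitro equatorial, iodo axial): E = 0.49 kcal/mol.
Chair II is the more stable (lower-energy) conformer, and in that chair the amino group is equatorial.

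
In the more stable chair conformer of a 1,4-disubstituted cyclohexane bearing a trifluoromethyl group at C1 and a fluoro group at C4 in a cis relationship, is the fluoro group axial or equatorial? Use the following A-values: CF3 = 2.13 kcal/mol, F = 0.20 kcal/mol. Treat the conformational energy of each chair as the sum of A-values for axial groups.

axial

C1 and C4 have opposite parity, so for the cis isomer the two substituents are one axial and one equatorial in each chair.
Chair I (trifluoromethyl axial, fluoro equatorial): E = 2.13 kcal/mol.
Chair II (trifluoromethyl equatorial, fluoro axial): E = 0.20 kcal/mol.
Chair II is the more stable (lower-energy) conformer, and in that chair the fluoro group is axial.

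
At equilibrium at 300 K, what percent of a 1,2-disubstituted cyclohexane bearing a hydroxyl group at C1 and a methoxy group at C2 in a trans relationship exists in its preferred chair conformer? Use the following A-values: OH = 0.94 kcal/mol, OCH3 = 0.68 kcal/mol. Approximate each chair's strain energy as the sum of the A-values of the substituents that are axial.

C1 and C2 have opposite parity, so for the trans isomer the two substituents are e,e in one chair and a,a in the other.
Chair I (hydroxyl axial, methoxy axial): E = 1.62 kcal/mol; chair II (hydroxyl equatorial, methoxy equatorial): E = 0.00 kcal/mol.
ΔG = 1.62 kcal/mol between the two chairs.
K = exp(ΔG/RT) with R = 1.987×10⁻³ kcal mol⁻¹ K⁻¹ and T = 300 K gives K ≈ 15.1.
Fraction in the lower-energy chair = K/(K+1) = 93.8%.

93.8%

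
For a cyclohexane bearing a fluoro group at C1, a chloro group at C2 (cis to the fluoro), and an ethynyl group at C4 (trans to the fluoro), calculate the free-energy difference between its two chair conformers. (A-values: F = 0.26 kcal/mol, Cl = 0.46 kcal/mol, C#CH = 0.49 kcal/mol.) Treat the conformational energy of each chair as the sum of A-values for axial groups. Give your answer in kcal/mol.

0.29 kcal/mol

Chair I (fluoro axial, chloro equatorial, ethynyl axial): E = 0.75 kcal/mol.
Chair II (fluoro equatorial, chloro axial, ethynyl equatorial): E = 0.46 kcal/mol.
ΔE = 0.75 − 0.46 = 0.29 kcal/mol; chair II is more stable.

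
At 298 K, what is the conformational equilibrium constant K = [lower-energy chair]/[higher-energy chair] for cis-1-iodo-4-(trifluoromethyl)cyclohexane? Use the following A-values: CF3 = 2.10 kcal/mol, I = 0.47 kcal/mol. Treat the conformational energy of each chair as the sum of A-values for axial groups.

K ≈ 15.7

C1 and C4 have opposite parity, so for the cis isomer the two substituents are one axial and one equatorial in each chair.
Chair I (trifluoromethyl axial, iodo equatorial): E = 2.10 kcal/mol; chair II (trifluoromethyl equatorial, iodo axial): E = 0.47 kcal/mol.
ΔG = 1.63 kcal/mol between the two chairs.
K = exp(ΔG/RT) with R = 1.987×10⁻³ kcal mol⁻¹ K⁻¹ and T = 298 K gives K ≈ 15.7.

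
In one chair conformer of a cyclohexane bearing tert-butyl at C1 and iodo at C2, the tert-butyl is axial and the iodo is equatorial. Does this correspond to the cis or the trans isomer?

C1 and C2 have opposite parity, so their axial bonds point in opposite directions.
With opposite-parity carbons, two substituents on the same face are one axial and one equatorial; opposite faces give both axial or both equatorial.
Here the groups are axial/equatorial → same face → cis.

cis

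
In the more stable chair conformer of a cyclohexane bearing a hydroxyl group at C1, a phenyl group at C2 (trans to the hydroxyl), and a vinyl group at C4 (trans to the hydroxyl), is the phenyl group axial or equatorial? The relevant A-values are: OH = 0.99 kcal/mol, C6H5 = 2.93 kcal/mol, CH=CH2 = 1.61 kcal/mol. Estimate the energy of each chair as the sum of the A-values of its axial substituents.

Chair I (hydroxyl axial, phenyl axial, vinyl axial): E = 5.53 kcal/mol.
Chair II (hydroxyl equatorial, phenyl equatorial, vinyl equatorial): E = 0.00 kcal/mol.
Chair II is the more stable (lower-energy) conformer, and in that chair the phenyl group is equatorial.

equatorial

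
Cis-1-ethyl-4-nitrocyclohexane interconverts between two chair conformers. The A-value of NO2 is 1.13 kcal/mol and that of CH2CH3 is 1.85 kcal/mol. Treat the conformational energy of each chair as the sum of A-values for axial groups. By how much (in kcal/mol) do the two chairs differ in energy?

0.72 kcal/mol

C1 and C4 have opposite parity, so for the cis isomer the two substituents are one axial and one equatorial in each chair.
Chair I (nitro axial, ethyl equatorial): E = 1.13 kcal/mol.
Chair II (nitro equatorial, ethyl axial): E = 1.85 kcal/mol.
ΔE = 1.85 − 1.13 = 0.72 kcal/mol; chair I is more stable.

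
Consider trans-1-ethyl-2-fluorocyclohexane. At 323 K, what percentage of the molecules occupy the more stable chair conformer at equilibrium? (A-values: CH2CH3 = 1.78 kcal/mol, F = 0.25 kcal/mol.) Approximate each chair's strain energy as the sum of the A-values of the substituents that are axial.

95.9%

C1 and C2 have opposite parity, so for the trans isomer the two substituents are e,e in one chair and a,a in the other.
Chair I (ethyl axial, fluoro axial): E = 2.03 kcal/mol; chair II (ethyl equatorial, fluoro equatorial): E = 0.00 kcal/mol.
ΔG = 2.03 kcal/mol between the two chairs.
K = exp(ΔG/RT) with R = 1.987×10⁻³ kcal mol⁻¹ K⁻¹ and T = 323 K gives K ≈ 23.6.
Fraction in the lower-energy chair = K/(K+1) = 95.9%.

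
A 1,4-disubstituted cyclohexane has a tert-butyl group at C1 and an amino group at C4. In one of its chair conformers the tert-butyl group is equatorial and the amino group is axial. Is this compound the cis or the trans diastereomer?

cis

C1 and C4 have opposite parity, so their axial bonds point in opposite directions.
With opposite-parity carbons, two substituents on the same face are one axial and one equatorial; opposite faces give both axial or both equatorial.
Here the groups are equatorial/axial → same face → cis.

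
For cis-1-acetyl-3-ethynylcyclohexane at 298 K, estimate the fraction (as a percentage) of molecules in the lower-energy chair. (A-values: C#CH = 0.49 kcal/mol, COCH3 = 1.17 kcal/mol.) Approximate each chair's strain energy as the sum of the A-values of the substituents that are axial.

94.3%

C1 and C3 have the same parity, so for the cis isomer the two substituents are e,e in one chair and a,a in the other.
Chair I (ethynyl axial, acetyl axial): E = 1.66 kcal/mol; chair II (ethynyl equatorial, acetyl equatorial): E = 0.00 kcal/mol.
ΔG = 1.66 kcal/mol between the two chairs.
K = exp(ΔG/RT) with R = 1.987×10⁻³ kcal mol⁻¹ K⁻¹ and T = 298 K gives K ≈ 16.5.
Fraction in the lower-energy chair = K/(K+1) = 94.3%.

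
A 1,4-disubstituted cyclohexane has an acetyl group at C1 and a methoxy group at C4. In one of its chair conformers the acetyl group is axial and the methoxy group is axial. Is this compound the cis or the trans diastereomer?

trans

C1 and C4 have opposite parity, so their axial bonds point in opposite directions.
With opposite-parity carbons, two substituents on the same face are one axial and one equatorial; opposite faces give both axial or both equatorial.
Here the groups are axial/axial → opposite face → trans.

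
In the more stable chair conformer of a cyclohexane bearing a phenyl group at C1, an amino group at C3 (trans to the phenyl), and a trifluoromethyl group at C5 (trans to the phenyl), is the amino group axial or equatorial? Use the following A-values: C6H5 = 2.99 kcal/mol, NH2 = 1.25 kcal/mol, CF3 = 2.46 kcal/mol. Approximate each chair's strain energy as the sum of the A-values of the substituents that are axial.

Chair I (phenyl axial, amino equatorial, trifluoromethyl equatorial): E = 2.99 kcal/mol.
Chair II (phenyl equatorial, amino axial, trifluoromethyl axial): E = 3.71 kcal/mol.
Chair I is the more stable (lower-energy) conformer, and in that chair the amino group is equatorial.

equatorial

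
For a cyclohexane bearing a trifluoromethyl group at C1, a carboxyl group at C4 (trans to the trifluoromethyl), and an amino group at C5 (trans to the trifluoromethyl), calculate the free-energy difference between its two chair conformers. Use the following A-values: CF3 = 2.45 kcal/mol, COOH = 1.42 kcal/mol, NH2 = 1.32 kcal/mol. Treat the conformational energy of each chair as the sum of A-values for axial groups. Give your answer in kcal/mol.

2.55 kcal/mol

Chair I (trifluoromethyl axial, carboxyl axial, amino equatorial): E = 3.87 kcal/mol.
Chair II (trifluoromethyl equatorial, carboxyl equatorial, amino axial): E = 1.32 kcal/mol.
ΔE = 3.87 − 1.32 = 2.55 kcal/mol; chair II is more stable.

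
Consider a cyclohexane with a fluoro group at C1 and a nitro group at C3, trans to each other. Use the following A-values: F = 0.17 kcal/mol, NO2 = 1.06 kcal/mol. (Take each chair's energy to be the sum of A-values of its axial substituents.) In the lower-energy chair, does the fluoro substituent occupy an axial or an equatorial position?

axial

C1 and C3 have the same parity, so for the trans isomer the two substituents are one axial and one equatorial in each chair.
Chair I (fluoro axial, nitro equatorial): E = 0.17 kcal/mol.
Chair II (fluoro equatorial, nitro axial): E = 1.06 kcal/mol.
Chair I is the more stable (lower-energy) conformer, and in that chair the fluoro group is axial.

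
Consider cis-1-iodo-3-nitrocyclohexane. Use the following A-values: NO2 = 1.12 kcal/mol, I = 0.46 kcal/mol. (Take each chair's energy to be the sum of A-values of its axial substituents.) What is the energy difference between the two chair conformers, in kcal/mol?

1.58 kcal/mol

C1 and C3 have the same parity, so for the cis isomer the two substituents are e,e in one chair and a,a in the other.
Chair I (nitro axial, iodo axial): E = 1.58 kcal/mol.
Chair II (nitro equatorial, iodo equatorial): E = 0.00 kcal/mol.
ΔE = 1.58 − 0.00 = 1.58 kcal/mol; chair II is more stable.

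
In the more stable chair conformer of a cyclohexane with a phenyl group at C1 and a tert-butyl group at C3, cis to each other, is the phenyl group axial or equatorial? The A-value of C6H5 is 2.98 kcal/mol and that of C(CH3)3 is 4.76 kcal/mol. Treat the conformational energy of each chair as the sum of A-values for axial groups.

C1 and C3 have the same parity, so for the cis isomer the two substituents are e,e in one chair and a,a in the other.
Chair I (phenyl axial, tert-butyl axial): E = 7.74 kcal/mol.
Chair II (phenyl equatorial, tert-butyl equatorial): E = 0.00 kcal/mol.
Chair II is the more stable (lower-energy) conformer, and in that chair the phenyl group is equatorial.

equatorial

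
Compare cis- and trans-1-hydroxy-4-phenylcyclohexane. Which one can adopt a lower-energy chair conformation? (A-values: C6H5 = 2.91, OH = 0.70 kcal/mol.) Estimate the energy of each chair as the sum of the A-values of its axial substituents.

trans

At 1,4 positions (parity opposite): cis → (a,e or e,a); trans → (e,e or a,a).
Best chair for cis: E = 0.70 kcal/mol; best chair for trans: E = 0.00 kcal/mol.
The trans isomer is lower by 0.70 kcal/mol.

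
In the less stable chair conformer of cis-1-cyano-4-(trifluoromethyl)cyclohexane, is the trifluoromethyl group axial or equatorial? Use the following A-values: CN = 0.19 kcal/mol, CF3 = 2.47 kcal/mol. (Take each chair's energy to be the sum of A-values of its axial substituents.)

axial

C1 and C4 have opposite parity, so for the cis isomer the two substituents are one axial and one equatorial in each chair.
Chair I (cyano axial, trifluoromethyl equatorial): E = 0.19 kcal/mol.
Chair II (cyano equatorial, trifluoromethyl axial): E = 2.47 kcal/mol.
Chair II is the less stable (higher-energy) conformer, and in that chair the trifluoromethyl group is axial.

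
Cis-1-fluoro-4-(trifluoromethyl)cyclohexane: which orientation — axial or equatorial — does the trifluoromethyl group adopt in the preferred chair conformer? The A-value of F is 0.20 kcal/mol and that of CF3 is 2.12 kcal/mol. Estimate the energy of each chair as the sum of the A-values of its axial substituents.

equatorial

C1 and C4 have opposite parity, so for the cis isomer the two substituents are one axial and one equatorial in each chair.
Chair I (fluoro axial, trifluoromethyl equatorial): E = 0.20 kcal/mol.
Chair II (fluoro equatorial, trifluoromethyl axial): E = 2.12 kcal/mol.
Chair I is the more stable (lower-energy) conformer, and in that chair the trifluoromethyl group is equatorial.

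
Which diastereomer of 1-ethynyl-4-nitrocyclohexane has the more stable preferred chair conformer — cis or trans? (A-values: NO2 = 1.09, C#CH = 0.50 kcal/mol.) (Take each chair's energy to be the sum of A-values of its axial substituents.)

At 1,4 positions (parity opposite): cis → (a,e or e,a); trans → (e,e or a,a).
Best chair for cis: E = 0.50 kcal/mol; best chair for trans: E = 0.00 kcal/mol.
The trans isomer is lower by 0.50 kcal/mol.

trans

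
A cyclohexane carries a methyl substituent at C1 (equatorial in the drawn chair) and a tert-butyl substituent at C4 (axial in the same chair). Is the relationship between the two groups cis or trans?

C1 and C4 have opposite parity, so their axial bonds point in opposite directions.
With opposite-parity carbons, two substituents on the same face are one axial and one equatorial; opposite faces give both axial or both equatorial.
Here the groups are equatorial/axial → same face → cis.

cis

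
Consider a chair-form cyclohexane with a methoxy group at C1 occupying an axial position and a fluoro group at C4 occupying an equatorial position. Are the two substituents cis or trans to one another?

C1 and C4 have opposite parity, so their axial bonds point in opposite directions.
With opposite-parity carbons, two substituents on the same face are one axial and one equatorial; opposite faces give both axial or both equatorial.
Here the groups are axial/equatorial → same face → cis.

cis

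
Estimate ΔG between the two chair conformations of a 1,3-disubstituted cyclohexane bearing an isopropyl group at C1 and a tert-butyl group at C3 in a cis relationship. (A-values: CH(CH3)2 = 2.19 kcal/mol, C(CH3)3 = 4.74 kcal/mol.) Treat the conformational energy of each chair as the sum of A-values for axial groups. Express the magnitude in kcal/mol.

C1 and C3 have the same parity, so for the cis isomer the two substituents are e,e in one chair and a,a in the other.
Chair I (isopropyl axial, tert-butyl axial): E = 6.93 kcal/mol.
Chair II (isopropyl equatorial, tert-butyl equatorial): E = 0.00 kcal/mol.
ΔE = 6.93 − 0.00 = 6.93 kcal/mol; chair II is more stable.

6.93 kcal/mol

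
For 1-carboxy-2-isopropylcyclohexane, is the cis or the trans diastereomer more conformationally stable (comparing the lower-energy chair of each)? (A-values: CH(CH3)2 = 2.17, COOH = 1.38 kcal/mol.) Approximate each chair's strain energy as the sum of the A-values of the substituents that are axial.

At 1,2 positions (parity opposite): cis → (a,e or e,a); trans → (e,e or a,a).
Best chair for cis: E = 1.38 kcal/mol; best chair for trans: E = 0.00 kcal/mol.
The trans isomer is lower by 1.38 kcal/mol.

trans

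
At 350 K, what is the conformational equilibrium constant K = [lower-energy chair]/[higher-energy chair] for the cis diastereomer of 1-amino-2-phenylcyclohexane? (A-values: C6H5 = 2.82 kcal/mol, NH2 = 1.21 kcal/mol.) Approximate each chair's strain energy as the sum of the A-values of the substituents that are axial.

K ≈ 10.1

C1 and C2 have opposite parity, so for the cis isomer the two substituents are one axial and one equatorial in each chair.
Chair I (phenyl axial, amino equatorial): E = 2.82 kcal/mol; chair II (phenyl equatorial, amino axial): E = 1.21 kcal/mol.
ΔG = 1.61 kcal/mol between the two chairs.
K = exp(ΔG/RT) with R = 1.987×10⁻³ kcal mol⁻¹ K⁻¹ and T = 350 K gives K ≈ 10.1.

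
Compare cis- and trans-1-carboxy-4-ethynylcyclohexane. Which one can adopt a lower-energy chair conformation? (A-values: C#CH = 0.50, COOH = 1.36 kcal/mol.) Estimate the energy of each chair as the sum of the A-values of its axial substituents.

At 1,4 positions (parity opposite): cis → (a,e or e,a); trans → (e,e or a,a).
Best chair for cis: E = 0.50 kcal/mol; best chair for trans: E = 0.00 kcal/mol.
The trans isomer is lower by 0.50 kcal/mol.

trans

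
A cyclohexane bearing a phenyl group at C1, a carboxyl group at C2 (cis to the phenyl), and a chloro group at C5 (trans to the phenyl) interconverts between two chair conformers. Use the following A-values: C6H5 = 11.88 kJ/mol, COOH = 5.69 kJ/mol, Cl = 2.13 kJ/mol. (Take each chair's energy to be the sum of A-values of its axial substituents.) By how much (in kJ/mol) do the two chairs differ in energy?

4.06 kJ/mol

Chair I (phenyl axial, carboxyl equatorial, chloro equatorial): E = 11.88 kJ/mol.
Chair II (phenyl equatorial, carboxyl axial, chloro axial): E = 7.82 kJ/mol.
ΔE = 11.88 − 7.82 = 4.06 kJ/mol; chair II is more stable.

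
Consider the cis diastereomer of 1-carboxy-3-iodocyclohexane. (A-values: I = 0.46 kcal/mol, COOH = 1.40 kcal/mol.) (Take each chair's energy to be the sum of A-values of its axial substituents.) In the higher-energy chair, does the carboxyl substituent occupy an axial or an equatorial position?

C1 and C3 have the same parity, so for the cis isomer the two substituents are e,e in one chair and a,a in the other.
Chair I (iodo axial, carboxyl axial): E = 1.86 kcal/mol.
Chair II (iodo equatorial, carboxyl equatorial): E = 0.00 kcal/mol.
Chair I is the less stable (higher-energy) conformer, and in that chair the carboxyl group is axial.

axial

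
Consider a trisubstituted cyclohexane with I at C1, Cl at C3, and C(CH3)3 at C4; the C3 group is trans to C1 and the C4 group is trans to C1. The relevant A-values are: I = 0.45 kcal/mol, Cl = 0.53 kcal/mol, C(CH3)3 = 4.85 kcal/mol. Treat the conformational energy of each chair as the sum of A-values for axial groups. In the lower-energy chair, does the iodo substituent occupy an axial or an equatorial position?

equatorial

Chair I (iodo axial, chloro equatorial, tert-butyl axial): E = 5.30 kcal/mol.
Chair II (iodo equatorial, chloro axial, tert-butyl equatorial): E = 0.53 kcal/mol.
Chair II is the more stable (lower-energy) conformer, and in that chair the iodo group is equatorial.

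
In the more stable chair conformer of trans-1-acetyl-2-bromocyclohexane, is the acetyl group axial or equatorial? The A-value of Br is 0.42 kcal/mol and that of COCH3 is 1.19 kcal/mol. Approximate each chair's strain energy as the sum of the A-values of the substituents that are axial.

C1 and C2 have opposite parity, so for the trans isomer the two substituents are e,e in one chair and a,a in the other.
Chair I (bromo axial, acetyl axial): E = 1.61 kcal/mol.
Chair II (bromo equatorial, acetyl equatorial): E = 0.00 kcal/mol.
Chair II is the more stable (lower-energy) conformer, and in that chair the acetyl group is equatorial.

equatorial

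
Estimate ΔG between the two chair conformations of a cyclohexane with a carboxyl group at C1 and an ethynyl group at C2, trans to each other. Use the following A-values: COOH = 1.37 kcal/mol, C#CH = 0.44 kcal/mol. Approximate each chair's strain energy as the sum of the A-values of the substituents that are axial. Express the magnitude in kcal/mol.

C1 and C2 have opposite parity, so for the trans isomer the two substituents are e,e in one chair and a,a in the other.
Chair I (carboxyl axial, ethynyl axial): E = 1.81 kcal/mol.
Chair II (carboxyl equatorial, ethynyl equatorial): E = 0.00 kcal/mol.
ΔE = 1.81 − 0.00 = 1.81 kcal/mol; chair II is more stable.

1.81 kcal/mol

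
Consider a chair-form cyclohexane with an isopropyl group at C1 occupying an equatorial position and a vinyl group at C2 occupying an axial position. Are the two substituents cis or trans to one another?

C1 and C2 have opposite parity, so their axial bonds point in opposite directions.
With opposite-parity carbons, two substituents on the same face are one axial and one equatorial; opposite faces give both axial or both equatorial.
Here the groups are equatorial/axial → same face → cis.

cis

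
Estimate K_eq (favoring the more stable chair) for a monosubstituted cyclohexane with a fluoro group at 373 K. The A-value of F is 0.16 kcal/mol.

One chair has the fluoro group axial (E = 0.16 kcal/mol) and the other has it equatorial (E = 0).
ΔG = 0.16 kcal/mol between the two chairs.
K = exp(ΔG/RT) with R = 1.987×10⁻³ kcal mol⁻¹ K⁻¹ and T = 373 K gives K ≈ 1.24.

K ≈ 1.24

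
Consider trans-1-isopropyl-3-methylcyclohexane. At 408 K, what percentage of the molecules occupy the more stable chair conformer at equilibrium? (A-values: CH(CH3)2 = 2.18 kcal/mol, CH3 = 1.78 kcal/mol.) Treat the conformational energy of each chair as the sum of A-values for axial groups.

62.1%

C1 and C3 have the same parity, so for the trans isomer the two substituents are one axial and one equatorial in each chair.
Chair I (isopropyl axial, methyl equatorial): E = 2.18 kcal/mol; chair II (isopropyl equatorial, methyl axial): E = 1.78 kcal/mol.
ΔG = 0.40 kcal/mol between the two chairs.
K = exp(ΔG/RT) with R = 1.987×10⁻³ kcal mol⁻¹ K⁻¹ and T = 408 K gives K ≈ 1.64.
Fraction in the lower-energy chair = K/(K+1) = 62.1%.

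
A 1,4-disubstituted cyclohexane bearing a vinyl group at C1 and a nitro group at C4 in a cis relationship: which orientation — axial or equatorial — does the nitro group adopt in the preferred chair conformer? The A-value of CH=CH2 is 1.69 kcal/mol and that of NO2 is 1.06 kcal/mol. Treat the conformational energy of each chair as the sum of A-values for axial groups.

axial

C1 and C4 have opposite parity, so for the cis isomer the two substituents are one axial and one equatorial in each chair.
Chair I (vinyl axial, nitro equatorial): E = 1.69 kcal/mol.
Chair II (vinyl equatorial, nitro axial): E = 1.06 kcal/mol.
Chair II is the more stable (lower-energy) conformer, and in that chair the nitro group is axial.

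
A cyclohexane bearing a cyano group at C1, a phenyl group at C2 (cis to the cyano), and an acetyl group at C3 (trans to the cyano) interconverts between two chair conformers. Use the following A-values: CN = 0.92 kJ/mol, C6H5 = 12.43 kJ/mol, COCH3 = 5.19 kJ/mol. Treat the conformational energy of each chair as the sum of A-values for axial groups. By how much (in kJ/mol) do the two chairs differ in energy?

Chair I (cyano axial, phenyl equatorial, acetyl equatorial): E = 0.92 kJ/mol.
Chair II (cyano equatorial, phenyl axial, acetyl axial): E = 17.62 kJ/mol.
ΔE = 17.62 − 0.92 = 16.70 kJ/mol; chair I is more stable.

16.70 kJ/mol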